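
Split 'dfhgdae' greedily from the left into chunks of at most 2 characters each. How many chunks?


'dfhgdae' has 7 characters.
Chunking with max size 2:
  Chunk 1: 'df' (positions 0-1)
  Chunk 2: 'hg' (positions 2-3)
  Chunk 3: 'da' (positions 4-5)
  Chunk 4: 'e' (positions 6-6)
Total chunks: ceil(7 / 2) = 4

4


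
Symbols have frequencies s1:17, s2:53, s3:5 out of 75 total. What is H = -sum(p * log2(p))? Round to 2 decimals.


Computing entropy H = -sum(p_i * log2(p_i)):
  s1: p = 17/75 = 0.2267, -p*log2(p) = 0.4854
  s2: p = 53/75 = 0.7067, -p*log2(p) = 0.3540
  s3: p = 5/75 = 0.0667, -p*log2(p) = 0.2605
H = sum of terms = 1.0999
Rounded to 2 decimals: 1.10

1.10


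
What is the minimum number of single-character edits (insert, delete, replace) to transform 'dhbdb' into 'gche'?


Building DP table for s1='dhbdb' (len 5) and s2='gche' (len 4):
       g  c  h  e
    0  1  2  3  4
  d 1  1  2  3  4
  h 2  2  2  2  3
  b 3  3  3  3  3
  d 4  4  4  4  4
  b 5  5  5  5  5
Edit distance = dp[5][4] = 5

5


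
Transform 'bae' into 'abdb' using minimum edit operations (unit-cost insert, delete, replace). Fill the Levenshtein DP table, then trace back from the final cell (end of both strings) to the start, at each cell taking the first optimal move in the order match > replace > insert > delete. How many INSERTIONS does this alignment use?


Edit distance = 3. Backtracking from cell (3, 4) with preference match > replace > insert > delete,
then listing the resulting alignment 'bae' -> 'abdb' left to right:
  Step 1: insert 'a' [insertion #1]
  Step 2: keep 'b'
  Step 3: replace a->d
  Step 4: replace e->b
Total insertions: 1

1


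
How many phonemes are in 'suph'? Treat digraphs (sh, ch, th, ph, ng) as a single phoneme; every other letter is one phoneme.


Parsing 'suph' greedily, digraphs first:
  's' -> consonant phoneme (phonemes so far: 1)
  'u' -> vowel phoneme (phonemes so far: 2)
  'ph' -> digraph (1 consonant phoneme) (phonemes so far: 3)
Total phonemes: 3

3


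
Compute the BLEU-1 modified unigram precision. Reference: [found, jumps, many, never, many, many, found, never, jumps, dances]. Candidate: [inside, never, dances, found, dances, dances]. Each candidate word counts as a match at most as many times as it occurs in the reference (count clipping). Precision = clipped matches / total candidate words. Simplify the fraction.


Reference word counts: {'dances': 1, 'found': 2, 'jumps': 2, 'many': 3, 'never': 2}
Checking each candidate word (with clipping):
  'inside' -> not in reference -> no match (matches: 0)
  'never' -> in reference (ref count 2, used 1/2) -> match (matches: 1)
  'dances' -> in reference (ref count 1, used 1/1) -> match (matches: 2)
  'found' -> in reference (ref count 2, used 1/2) -> match (matches: 3)
  'dances' -> ref count 1 already used up (1/1) -> clipped, no match (matches: 3)
  'dances' -> ref count 1 already used up (1/1) -> clipped, no match (matches: 3)
Clipped matches: 3, Candidate length: 6
Precision = 3/6 = 1/2

1/2


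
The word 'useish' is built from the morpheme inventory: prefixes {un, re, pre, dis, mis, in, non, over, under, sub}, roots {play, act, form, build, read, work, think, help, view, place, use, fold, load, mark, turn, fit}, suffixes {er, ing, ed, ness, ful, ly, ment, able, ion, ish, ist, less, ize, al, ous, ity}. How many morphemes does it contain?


Segmenting 'useish' against the inventory:
  'use' -> root (morpheme 1)
  'ish' -> suffix (morpheme 2)
Total morphemes: 2

2


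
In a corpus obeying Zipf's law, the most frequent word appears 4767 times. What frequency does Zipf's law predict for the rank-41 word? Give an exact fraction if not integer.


Zipf's law: freq(rank) = f1 / rank
f1 = 4767, rank = 41
freq = 4767 / 41
GCD(4767, 41) = 1
Simplified: 4767/41

4767/41


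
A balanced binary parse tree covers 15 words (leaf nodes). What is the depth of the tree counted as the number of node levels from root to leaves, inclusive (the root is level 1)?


In a balanced binary tree with n leaves the deepest leaf is ceil(log2(n)) edges below the root,
so counting node levels inclusive of root and leaves gives ceil(log2(n)) + 1 levels.
log2(15) = 3.9069
ceil(3.9069) = 4
levels = 4 + 1 = 5

5


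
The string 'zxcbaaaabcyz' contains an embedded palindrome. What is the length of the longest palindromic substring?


Scanning 'zxcbaaaabcyz' for palindromic substrings.
Substring at positions 2-9: 'cbaaaabc'.
Check: reverse('cbaaaabc') = 'cbaaaabc' -> palindrome confirmed.
Neighbouring characters ('x' / 'y') break symmetry, so it cannot extend further.
No longer palindromic substring exists; longest length = 8

8


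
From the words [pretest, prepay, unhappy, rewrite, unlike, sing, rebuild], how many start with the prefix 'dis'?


Checking each word for prefix 'dis':
  'pretest' -> no (count: 0)
  'prepay' -> no (count: 0)
  'unhappy' -> no (count: 0)
  'rewrite' -> no (count: 0)
  'unlike' -> no (count: 0)
  'sing' -> no (count: 0)
  'rebuild' -> no (count: 0)
Total with prefix 'dis': 0

0


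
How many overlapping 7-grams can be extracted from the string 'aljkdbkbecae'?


String 'aljkdbkbecae' has length L = 12.
Number of overlapping n-grams = L - n + 1
Substituting: 12 - 7 + 1 = 6

6


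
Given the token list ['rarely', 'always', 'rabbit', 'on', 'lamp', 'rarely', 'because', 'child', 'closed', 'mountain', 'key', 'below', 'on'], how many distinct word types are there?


Listing all tokens and tracking unique types:
  Token 1: 'rarely' -> NEW (unique so far: 1)
  Token 2: 'always' -> NEW (unique so far: 2)
  Token 3: 'rabbit' -> NEW (unique so far: 3)
  Token 4: 'on' -> NEW (unique so far: 4)
  Token 5: 'lamp' -> NEW (unique so far: 5)
  Token 6: 'rarely' -> duplicate (unique so far: 5)
  Token 7: 'because' -> NEW (unique so far: 6)
  Token 8: 'child' -> NEW (unique so far: 7)
  Token 9: 'closed' -> NEW (unique so far: 8)
  Token 10: 'mountain' -> NEW (unique so far: 9)
  Token 11: 'key' -> NEW (unique so far: 10)
  Token 12: 'below' -> NEW (unique so far: 11)
  Token 13: 'on' -> duplicate (unique so far: 11)
Unique types: ('always', 'because', 'below', 'child', 'closed', 'key', 'lamp', 'mountain', 'on', 'rabbit', 'rarely')
Vocabulary size: 11

11


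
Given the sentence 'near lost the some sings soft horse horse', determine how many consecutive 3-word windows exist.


Word trigrams from [8] words:
  Trigram 1: (near lost the)
  Trigram 2: (lost the some)
  Trigram 3: (the some sings)
  Trigram 4: (some sings soft)
  Trigram 5: (sings soft horse)
  Trigram 6: (soft horse horse)
Total word trigrams: 8 - 2 = 6

6


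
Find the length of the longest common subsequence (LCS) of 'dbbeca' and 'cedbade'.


DP table for LCS of 'dbbeca' and 'cedbade':
       c  e  d  b  a  d  e
    0  0  0  0  0  0  0  0
  d 0  0  0  1  1  1  1  1
  b 0  0  0  1  2  2  2  2
  b 0  0  0  1  2  2  2  2
  e 0  0  1  1  2  2  2  3
  c 0  1  1  1  2  2  2  3
  a 0  1  1  1  2  3  3  3
LCS: 'dbe'
LCS length = 3

3


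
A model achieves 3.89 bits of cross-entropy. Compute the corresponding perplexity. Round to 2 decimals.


Perplexity formula: PP = 2^H
H = 3.89
PP = 2^3.89
Decompose: 2^3.89 = 2^3 * 2^0.89
2^3 = 8, 2^0.89 ~ 1.8531761
PP ~ 8 * 1.8531761 = 14.8254088
Rounded to 2 decimals: 14.83

14.83


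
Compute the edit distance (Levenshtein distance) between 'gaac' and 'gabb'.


Building DP table for s1='gaac' (len 4) and s2='gabb' (len 4):
       g  a  b  b
    0  1  2  3  4
  g 1  0  1  2  3
  a 2  1  0  1  2
  a 3  2  1  1  2
  c 4  3  2  2  2
Edit distance = dp[4][4] = 2

2


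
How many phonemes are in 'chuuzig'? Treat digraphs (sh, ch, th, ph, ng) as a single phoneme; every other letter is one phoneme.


Parsing 'chuuzig' greedily, digraphs first:
  'ch' -> digraph (1 consonant phoneme) (phonemes so far: 1)
  'u' -> vowel phoneme (phonemes so far: 2)
  'u' -> vowel phoneme (phonemes so far: 3)
  'z' -> consonant phoneme (phonemes so far: 4)
  'i' -> vowel phoneme (phonemes so far: 5)
  'g' -> consonant phoneme (phonemes so far: 6)
Total phonemes: 6

6


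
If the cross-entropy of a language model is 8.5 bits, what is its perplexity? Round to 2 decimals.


Perplexity formula: PP = 2^H
H = 8.5
PP = 2^8.5
Decompose: 2^8.5 = 2^8 * 2^0.5 = 2^8 * sqrt(2)
2^8 = 256, sqrt(2) ~ 1.4142136
PP ~ 256 * 1.4142136 = 362.0386816
Rounded to 2 decimals: 362.04

362.04


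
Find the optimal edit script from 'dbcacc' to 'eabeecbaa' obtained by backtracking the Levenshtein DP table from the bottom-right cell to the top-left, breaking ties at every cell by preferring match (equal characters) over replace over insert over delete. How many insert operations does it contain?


Edit distance = 7. Backtracking from cell (6, 9) with preference match > replace > insert > delete,
then listing the resulting alignment 'dbcacc' -> 'eabeecbaa' left to right:
  Step 1: insert 'e' [insertion #1]
  Step 2: replace d->a
  Step 3: keep 'b'
  Step 4: insert 'e' [insertion #2]
  Step 5: insert 'e' [insertion #3]
  Step 6: keep 'c'
  Step 7: replace a->b
  Step 8: replace c->a
  Step 9: replace c->a
Total insertions: 3

3


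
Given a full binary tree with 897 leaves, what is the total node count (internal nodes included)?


Leaf nodes (terminals): 897
Internal nodes = n - 1 = 897 - 1 = 896
Total = leaves + internal = 897 + 896 = 1793

1793


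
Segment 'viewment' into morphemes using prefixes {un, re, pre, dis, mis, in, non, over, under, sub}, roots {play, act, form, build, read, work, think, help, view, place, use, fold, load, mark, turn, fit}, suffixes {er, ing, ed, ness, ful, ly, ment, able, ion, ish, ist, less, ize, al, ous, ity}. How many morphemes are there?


Segmenting 'viewment' against the inventory:
  'view' -> root (morpheme 1)
  'ment' -> suffix (morpheme 2)
Total morphemes: 2

2


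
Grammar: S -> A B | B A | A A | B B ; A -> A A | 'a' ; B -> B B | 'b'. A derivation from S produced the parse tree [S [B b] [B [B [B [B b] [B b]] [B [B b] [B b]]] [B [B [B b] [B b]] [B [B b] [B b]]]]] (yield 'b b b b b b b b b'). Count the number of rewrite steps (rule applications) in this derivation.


Every bracketed nonterminal node [X ...] in the tree is produced by exactly one rule application.
Reading the tree off as a leftmost derivation:
  Step 1: S  =>  B B   (applied S -> B B)
  Step 2: B B  =>  b B   (applied B -> b)
  Step 3: b B  =>  b B B   (applied B -> B B)
  Step 4: b B B  =>  b B B B   (applied B -> B B)
  Step 5: b B B B  =>  b B B B B   (applied B -> B B)
  Step 6: b B B B B  =>  b b B B B   (applied B -> b)
  Step 7: b b B B B  =>  b b b B B   (applied B -> b)
  Step 8: b b b B B  =>  b b b B B B   (applied B -> B B)
  Step 9: b b b B B B  =>  b b b b B B   (applied B -> b)
  Step 10: b b b b B B  =>  b b b b b B   (applied B -> b)
  Step 11: b b b b b B  =>  b b b b b B B   (applied B -> B B)
  Step 12: b b b b b B B  =>  b b b b b B B B   (applied B -> B B)
  Step 13: b b b b b B B B  =>  b b b b b b B B   (applied B -> b)
  Step 14: b b b b b b B B  =>  b b b b b b b B   (applied B -> b)
  Step 15: b b b b b b b B  =>  b b b b b b b B B   (applied B -> B B)
  Step 16: b b b b b b b B B  =>  b b b b b b b b B   (applied B -> b)
  Step 17: b b b b b b b b B  =>  b b b b b b b b b   (applied B -> b)
Final yield: b b b b b b b b b
Total rewrite steps: 17

17


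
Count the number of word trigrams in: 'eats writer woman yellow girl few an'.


Word trigrams from [7] words:
  Trigram 1: (eats writer woman)
  Trigram 2: (writer woman yellow)
  Trigram 3: (woman yellow girl)
  Trigram 4: (yellow girl few)
  Trigram 5: (girl few an)
Total word trigrams: 7 - 2 = 5

5


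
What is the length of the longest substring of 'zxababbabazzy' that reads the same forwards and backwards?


Scanning 'zxababbabazzy' for palindromic substrings.
Substring at positions 2-9: 'ababbaba'.
Check: reverse('ababbaba') = 'ababbaba' -> palindrome confirmed.
Neighbouring characters ('x' / 'z') break symmetry, so it cannot extend further.
No longer palindromic substring exists; longest length = 8

8


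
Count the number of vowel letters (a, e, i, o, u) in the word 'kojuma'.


Scanning each character of 'kojuma':
  Position 1: 'k' -> consonant (running count: 0)
  Position 2: 'o' -> vowel (running count: 1)
  Position 3: 'j' -> consonant (running count: 1)
  Position 4: 'u' -> vowel (running count: 2)
  Position 5: 'm' -> consonant (running count: 2)
  Position 6: 'a' -> vowel (running count: 3)
Total vowels: 3

3


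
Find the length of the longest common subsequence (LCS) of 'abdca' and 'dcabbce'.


DP table for LCS of 'abdca' and 'dcabbce':
       d  c  a  b  b  c  e
    0  0  0  0  0  0  0  0
  a 0  0  0  1  1  1  1  1
  b 0  0  0  1  2  2  2  2
  d 0  1  1  1  2  2  2  2
  c 0  1  2  2  2  2  3  3
  a 0  1  2  3  3  3  3  3
LCS: 'abc'
LCS length = 3

3


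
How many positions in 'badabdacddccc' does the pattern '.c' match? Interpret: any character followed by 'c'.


Pattern: .c means any character followed by 'c'.
Scanning 'badabdacddccc' position-by-position:
  Pos 0: window 'ba' -> no
  Pos 1: window 'ad' -> no
  Pos 2: window 'da' -> no
  Pos 3: window 'ab' -> no
  Pos 4: window 'bd' -> no
  Pos 5: window 'da' -> no
  Pos 6: window 'ac' -> MATCH
  Pos 7: window 'cd' -> no
  Pos 8: window 'dd' -> no
  Pos 9: window 'dc' -> MATCH
  Pos 10: window 'cc' -> MATCH
  Pos 11: window 'cc' -> MATCH
  Pos 12: window 'c' -> no
Total matches: 4

4


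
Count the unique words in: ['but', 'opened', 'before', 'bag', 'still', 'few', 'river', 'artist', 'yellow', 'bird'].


Listing all tokens and tracking unique types:
  Token 1: 'but' -> NEW (unique so far: 1)
  Token 2: 'opened' -> NEW (unique so far: 2)
  Token 3: 'before' -> NEW (unique so far: 3)
  Token 4: 'bag' -> NEW (unique so far: 4)
  Token 5: 'still' -> NEW (unique so far: 5)
  Token 6: 'few' -> NEW (unique so far: 6)
  Token 7: 'river' -> NEW (unique so far: 7)
  Token 8: 'artist' -> NEW (unique so far: 8)
  Token 9: 'yellow' -> NEW (unique so far: 9)
  Token 10: 'bird' -> NEW (unique so far: 10)
Unique types: ('artist', 'bag', 'before', 'bird', 'but', 'few', 'opened', 'river', 'still', 'yellow')
Vocabulary size: 10

10


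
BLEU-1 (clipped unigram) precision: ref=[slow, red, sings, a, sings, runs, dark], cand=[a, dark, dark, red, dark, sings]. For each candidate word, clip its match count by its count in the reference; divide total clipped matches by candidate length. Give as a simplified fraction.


Reference word counts: {'a': 1, 'dark': 1, 'red': 1, 'runs': 1, 'sings': 2, 'slow': 1}
Checking each candidate word (with clipping):
  'a' -> in reference (ref count 1, used 1/1) -> match (matches: 1)
  'dark' -> in reference (ref count 1, used 1/1) -> match (matches: 2)
  'dark' -> ref count 1 already used up (1/1) -> clipped, no match (matches: 2)
  'red' -> in reference (ref count 1, used 1/1) -> match (matches: 3)
  'dark' -> ref count 1 already used up (1/1) -> clipped, no match (matches: 3)
  'sings' -> in reference (ref count 2, used 1/2) -> match (matches: 4)
Clipped matches: 4, Candidate length: 6
Precision = 4/6 = 2/3

2/3


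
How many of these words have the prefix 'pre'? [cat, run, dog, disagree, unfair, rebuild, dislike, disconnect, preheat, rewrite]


Checking each word for prefix 'pre':
  'cat' -> no (count: 0)
  'run' -> no (count: 0)
  'dog' -> no (count: 0)
  'disagree' -> no (count: 0)
  'unfair' -> no (count: 0)
  'rebuild' -> no (count: 0)
  'dislike' -> no (count: 0)
  'disconnect' -> no (count: 0)
  'preheat' -> YES, starts with 'pre' (count: 1)
  'rewrite' -> no (count: 1)
Total with prefix 'pre': 1

1


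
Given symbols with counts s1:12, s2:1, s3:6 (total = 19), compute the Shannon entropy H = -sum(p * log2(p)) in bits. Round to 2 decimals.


Computing entropy H = -sum(p_i * log2(p_i)):
  s1: p = 12/19 = 0.6316, -p*log2(p) = 0.4187
  s2: p = 1/19 = 0.0526, -p*log2(p) = 0.2236
  s3: p = 6/19 = 0.3158, -p*log2(p) = 0.5251
H = sum of terms = 1.1674
Rounded to 2 decimals: 1.17

1.17


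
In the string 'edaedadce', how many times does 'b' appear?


Scanning 'edaedadce' for 'b':
  No matches found.
Total occurrences of 'b': 0

0


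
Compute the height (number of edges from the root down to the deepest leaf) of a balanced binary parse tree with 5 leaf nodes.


In a balanced binary tree with n leaves the deepest leaf is ceil(log2(n)) edges below the root.
log2(5) = 2.3219
ceil(2.3219) = 3
height (edges) = 3

3


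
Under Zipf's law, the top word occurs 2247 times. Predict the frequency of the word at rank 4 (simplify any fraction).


Zipf's law: freq(rank) = f1 / rank
f1 = 2247, rank = 4
freq = 2247 / 4
GCD(2247, 4) = 1
Simplified: 2247/4

2247/4


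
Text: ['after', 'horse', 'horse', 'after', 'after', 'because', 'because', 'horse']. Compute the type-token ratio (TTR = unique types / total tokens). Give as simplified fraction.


Tokens: 8
Unique types: ('after', 'because', 'horse') = 3
TTR = 3/8
Already in lowest terms.

3/8


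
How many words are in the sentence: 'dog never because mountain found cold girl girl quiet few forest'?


Counting words by splitting on spaces:
  Word 1: 'dog'
  Word 2: 'never'
  Word 3: 'because'
  Word 4: 'mountain'
  Word 5: 'found'
  Word 6: 'cold'
  Word 7: 'girl'
  Word 8: 'girl'
  Word 9: 'quiet'
  Word 10: 'few'
  Word 11: 'forest'
Total words: 11

11


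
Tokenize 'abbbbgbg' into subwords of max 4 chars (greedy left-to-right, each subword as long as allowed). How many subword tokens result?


'abbbbgbg' has 8 characters.
Chunking with max size 4:
  Chunk 1: 'abbb' (positions 0-3)
  Chunk 2: 'bgbg' (positions 4-7)
Total chunks: ceil(8 / 4) = 2

2


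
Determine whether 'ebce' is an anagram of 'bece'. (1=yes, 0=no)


Sort characters of 'ebce': 'bcee'
Sort characters of 'bece': 'bcee'
Sorted forms match -> they ARE anagrams
Result: 1

1


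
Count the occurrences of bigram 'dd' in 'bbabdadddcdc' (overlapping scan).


Scanning 'bbabdadddcdc' for bigram 'dd':
  Position 0: 'bb' -> no
  Position 1: 'ba' -> no
  Position 2: 'ab' -> no
  Position 3: 'bd' -> no
  Position 4: 'da' -> no
  Position 5: 'ad' -> no
  Position 6: 'dd' -> MATCH
  Position 7: 'dd' -> MATCH
  Position 8: 'dc' -> no
  Position 9: 'cd' -> no
  Position 10: 'dc' -> no
Total matches: 2

2


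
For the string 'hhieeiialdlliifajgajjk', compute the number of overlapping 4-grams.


String 'hhieeiialdlliifajgajjk' has length L = 22.
Number of overlapping n-grams = L - n + 1
Substituting: 22 - 4 + 1 = 19

19


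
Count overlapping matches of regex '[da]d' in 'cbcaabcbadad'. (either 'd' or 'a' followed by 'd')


Pattern: [da]d means either 'd' or 'a' followed by 'd'.
Scanning 'cbcaabcbadad' position-by-position:
  Pos 0: window 'cb' -> no
  Pos 1: window 'bc' -> no
  Pos 2: window 'ca' -> no
  Pos 3: window 'aa' -> no
  Pos 4: window 'ab' -> no
  Pos 5: window 'bc' -> no
  Pos 6: window 'cb' -> no
  Pos 7: window 'ba' -> no
  Pos 8: window 'ad' -> MATCH
  Pos 9: window 'da' -> no
  Pos 10: window 'ad' -> MATCH
  Pos 11: window 'd' -> no
Total matches: 2

2


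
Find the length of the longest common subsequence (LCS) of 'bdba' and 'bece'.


DP table for LCS of 'bdba' and 'bece':
       b  e  c  e
    0  0  0  0  0
  b 0  1  1  1  1
  d 0  1  1  1  1
  b 0  1  1  1  1
  a 0  1  1  1  1
LCS: 'b'
LCS length = 1

1


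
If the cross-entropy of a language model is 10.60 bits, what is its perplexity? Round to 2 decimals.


Perplexity formula: PP = 2^H
H = 10.60
PP = 2^10.60
Decompose: 2^10.60 = 2^10 * 2^0.60
2^10 = 1024, 2^0.60 ~ 1.5157166
PP ~ 1024 * 1.5157166 = 1552.0937984
Rounded to 2 decimals: 1552.09

1552.09


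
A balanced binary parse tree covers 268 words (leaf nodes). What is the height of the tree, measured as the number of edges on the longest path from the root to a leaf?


In a balanced binary tree with n leaves the deepest leaf is ceil(log2(n)) edges below the root.
log2(268) = 8.0661
ceil(8.0661) = 9
height (edges) = 9

9


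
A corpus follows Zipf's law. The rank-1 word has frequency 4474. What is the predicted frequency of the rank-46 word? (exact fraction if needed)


Zipf's law: freq(rank) = f1 / rank
f1 = 4474, rank = 46
freq = 4474 / 46
GCD(4474, 46) = 2
Simplified: 2237/23

2237/23


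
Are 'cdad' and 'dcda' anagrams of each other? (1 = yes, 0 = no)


Sort characters of 'cdad': 'acdd'
Sort characters of 'dcda': 'acdd'
Sorted forms match -> they ARE anagrams
Result: 1

1


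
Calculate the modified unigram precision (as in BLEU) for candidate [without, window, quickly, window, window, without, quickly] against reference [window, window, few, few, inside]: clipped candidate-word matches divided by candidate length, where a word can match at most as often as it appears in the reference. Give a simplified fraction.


Reference word counts: {'few': 2, 'inside': 1, 'window': 2}
Checking each candidate word (with clipping):
  'without' -> not in reference -> no match (matches: 0)
  'window' -> in reference (ref count 2, used 1/2) -> match (matches: 1)
  'quickly' -> not in reference -> no match (matches: 1)
  'window' -> in reference (ref count 2, used 2/2) -> match (matches: 2)
  'window' -> ref count 2 already used up (2/2) -> clipped, no match (matches: 2)
  'without' -> not in reference -> no match (matches: 2)
  'quickly' -> not in reference -> no match (matches: 2)
Clipped matches: 2, Candidate length: 7
Precision = 2/7

2/7


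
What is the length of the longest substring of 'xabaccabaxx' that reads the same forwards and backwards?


Scanning 'xabaccabaxx' for palindromic substrings.
Substring at positions 0-9: 'xabaccabax'.
Check: reverse('xabaccabax') = 'xabaccabax' -> palindrome confirmed.
Neighbouring characters ('-' / 'x') break symmetry, so it cannot extend further.
No longer palindromic substring exists; longest length = 10

10


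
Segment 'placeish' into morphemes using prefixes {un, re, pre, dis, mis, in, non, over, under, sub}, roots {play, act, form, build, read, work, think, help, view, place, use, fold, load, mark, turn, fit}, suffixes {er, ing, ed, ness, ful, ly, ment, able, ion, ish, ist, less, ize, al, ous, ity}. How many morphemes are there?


Segmenting 'placeish' against the inventory:
  'place' -> root (morpheme 1)
  'ish' -> suffix (morpheme 2)
Total morphemes: 2

2


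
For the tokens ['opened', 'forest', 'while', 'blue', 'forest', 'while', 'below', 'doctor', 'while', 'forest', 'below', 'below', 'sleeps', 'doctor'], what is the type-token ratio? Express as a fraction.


Tokens: 14
Unique types: ('below', 'blue', 'doctor', 'forest', 'opened', 'sleeps', 'while') = 7
TTR = 7/14
Simplify: divide both by 7 -> 1/2
TTR = 1/2

1/2


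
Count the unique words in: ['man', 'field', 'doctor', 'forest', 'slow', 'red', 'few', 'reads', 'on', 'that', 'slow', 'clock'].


Listing all tokens and tracking unique types:
  Token 1: 'man' -> NEW (unique so far: 1)
  Token 2: 'field' -> NEW (unique so far: 2)
  Token 3: 'doctor' -> NEW (unique so far: 3)
  Token 4: 'forest' -> NEW (unique so far: 4)
  Token 5: 'slow' -> NEW (unique so far: 5)
  Token 6: 'red' -> NEW (unique so far: 6)
  Token 7: 'few' -> NEW (unique so far: 7)
  Token 8: 'reads' -> NEW (unique so far: 8)
  Token 9: 'on' -> NEW (unique so far: 9)
  Token 10: 'that' -> NEW (unique so far: 10)
  Token 11: 'slow' -> duplicate (unique so far: 10)
  Token 12: 'clock' -> NEW (unique so far: 11)
Unique types: ('clock', 'doctor', 'few', 'field', 'forest', 'man', 'on', 'reads', 'red', 'slow', 'that')
Vocabulary size: 11

11


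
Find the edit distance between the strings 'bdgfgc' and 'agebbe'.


Building DP table for s1='bdgfgc' (len 6) and s2='agebbe' (len 6):
       a  g  e  b  b  e
    0  1  2  3  4  5  6
  b 1  1  2  3  3  4  5
  d 2  2  2  3  4  4  5
  g 3  3  2  3  4  5  5
  f 4  4  3  3  4  5  6
  g 5  5  4  4  4  5  6
  c 6  6  5  5  5  5  6
Edit distance = dp[6][6] = 6

6


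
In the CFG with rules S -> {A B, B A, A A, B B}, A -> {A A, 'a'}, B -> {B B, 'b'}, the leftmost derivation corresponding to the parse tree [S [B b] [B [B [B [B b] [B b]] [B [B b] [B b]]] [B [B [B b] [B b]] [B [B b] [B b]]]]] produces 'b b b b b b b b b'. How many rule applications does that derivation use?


Every bracketed nonterminal node [X ...] in the tree is produced by exactly one rule application.
Reading the tree off as a leftmost derivation:
  Step 1: S  =>  B B   (applied S -> B B)
  Step 2: B B  =>  b B   (applied B -> b)
  Step 3: b B  =>  b B B   (applied B -> B B)
  Step 4: b B B  =>  b B B B   (applied B -> B B)
  Step 5: b B B B  =>  b B B B B   (applied B -> B B)
  Step 6: b B B B B  =>  b b B B B   (applied B -> b)
  Step 7: b b B B B  =>  b b b B B   (applied B -> b)
  Step 8: b b b B B  =>  b b b B B B   (applied B -> B B)
  Step 9: b b b B B B  =>  b b b b B B   (applied B -> b)
  Step 10: b b b b B B  =>  b b b b b B   (applied B -> b)
  Step 11: b b b b b B  =>  b b b b b B B   (applied B -> B B)
  Step 12: b b b b b B B  =>  b b b b b B B B   (applied B -> B B)
  Step 13: b b b b b B B B  =>  b b b b b b B B   (applied B -> b)
  Step 14: b b b b b b B B  =>  b b b b b b b B   (applied B -> b)
  Step 15: b b b b b b b B  =>  b b b b b b b B B   (applied B -> B B)
  Step 16: b b b b b b b B B  =>  b b b b b b b b B   (applied B -> b)
  Step 17: b b b b b b b b B  =>  b b b b b b b b b   (applied B -> b)
Final yield: b b b b b b b b b
Total rewrite steps: 17

17


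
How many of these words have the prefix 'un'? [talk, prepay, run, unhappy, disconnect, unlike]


Checking each word for prefix 'un':
  'talk' -> no (count: 0)
  'prepay' -> no (count: 0)
  'run' -> no (count: 0)
  'unhappy' -> YES, starts with 'un' (count: 1)
  'disconnect' -> no (count: 1)
  'unlike' -> YES, starts with 'un' (count: 2)
Total with prefix 'un': 2

2


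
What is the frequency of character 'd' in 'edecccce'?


Scanning 'edecccce' for 'd':
  Position 1: 'd' -> MATCH (count: 1)
Total occurrences of 'd': 1

1


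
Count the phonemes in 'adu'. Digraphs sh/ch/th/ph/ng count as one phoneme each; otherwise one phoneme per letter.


Parsing 'adu' greedily, digraphs first:
  'a' -> vowel phoneme (phonemes so far: 1)
  'd' -> consonant phoneme (phonemes so far: 2)
  'u' -> vowel phoneme (phonemes so far: 3)
Total phonemes: 3

3


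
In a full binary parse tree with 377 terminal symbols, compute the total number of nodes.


Leaf nodes (terminals): 377
Internal nodes = n - 1 = 377 - 1 = 376
Total = leaves + internal = 377 + 376 = 753

753


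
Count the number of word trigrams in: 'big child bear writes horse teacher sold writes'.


Word trigrams from [8] words:
  Trigram 1: (big child bear)
  Trigram 2: (child bear writes)
  Trigram 3: (bear writes horse)
  Trigram 4: (writes horse teacher)
  Trigram 5: (horse teacher sold)
  Trigram 6: (teacher sold writes)
Total word trigrams: 8 - 2 = 6

6


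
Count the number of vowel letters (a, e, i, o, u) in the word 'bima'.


Scanning each character of 'bima':
  Position 1: 'b' -> consonant (running count: 0)
  Position 2: 'i' -> vowel (running count: 1)
  Position 3: 'm' -> consonant (running count: 1)
  Position 4: 'a' -> vowel (running count: 2)
Total vowels: 2

2


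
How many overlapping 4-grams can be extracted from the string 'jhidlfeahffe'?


String 'jhidlfeahffe' has length L = 12.
Number of overlapping n-grams = L - n + 1
Substituting: 12 - 4 + 1 = 9

9


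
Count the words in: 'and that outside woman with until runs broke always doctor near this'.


Counting words by splitting on spaces:
  Word 1: 'and'
  Word 2: 'that'
  Word 3: 'outside'
  Word 4: 'woman'
  Word 5: 'with'
  Word 6: 'until'
  Word 7: 'runs'
  Word 8: 'broke'
  Word 9: 'always'
  Word 10: 'doctor'
  Word 11: 'near'
  Word 12: 'this'
Total words: 12

12


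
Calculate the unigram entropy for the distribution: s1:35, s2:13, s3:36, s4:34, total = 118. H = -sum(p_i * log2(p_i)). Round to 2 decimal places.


Computing entropy H = -sum(p_i * log2(p_i)):
  s1: p = 35/118 = 0.2966, -p*log2(p) = 0.5201
  s2: p = 13/118 = 0.1102, -p*log2(p) = 0.3506
  s3: p = 36/118 = 0.3051, -p*log2(p) = 0.5225
  s4: p = 34/118 = 0.2881, -p*log2(p) = 0.5173
H = sum of terms = 1.9105
Rounded to 2 decimals: 1.91

1.91


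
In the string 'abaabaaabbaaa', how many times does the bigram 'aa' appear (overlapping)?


Scanning 'abaabaaabbaaa' for bigram 'aa':
  Position 0: 'ab' -> no
  Position 1: 'ba' -> no
  Position 2: 'aa' -> MATCH
  Position 3: 'ab' -> no
  Position 4: 'ba' -> no
  Position 5: 'aa' -> MATCH
  Position 6: 'aa' -> MATCH
  Position 7: 'ab' -> no
  Position 8: 'bb' -> no
  Position 9: 'ba' -> no
  Position 10: 'aa' -> MATCH
  Position 11: 'aa' -> MATCH
Total matches: 5

5


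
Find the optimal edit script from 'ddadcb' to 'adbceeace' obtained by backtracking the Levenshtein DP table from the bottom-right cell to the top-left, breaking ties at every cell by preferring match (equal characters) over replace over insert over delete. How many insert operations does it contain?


Edit distance = 7. Backtracking from cell (6, 9) with preference match > replace > insert > delete,
then listing the resulting alignment 'ddadcb' -> 'adbceeace' left to right:
  Step 1: insert 'a' [insertion #1]
  Step 2: keep 'd'
  Step 3: insert 'b' [insertion #2]
  Step 4: insert 'c' [insertion #3]
  Step 5: replace d->e
  Step 6: replace a->e
  Step 7: replace d->a
  Step 8: keep 'c'
  Step 9: replace b->e
Total insertions: 3

3


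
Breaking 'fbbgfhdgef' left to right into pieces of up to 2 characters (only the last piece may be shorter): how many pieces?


'fbbgfhdgef' has 10 characters.
Chunking with max size 2:
  Chunk 1: 'fb' (positions 0-1)
  Chunk 2: 'bg' (positions 2-3)
  Chunk 3: 'fh' (positions 4-5)
  Chunk 4: 'dg' (positions 6-7)
  Chunk 5: 'ef' (positions 8-9)
Total chunks: ceil(10 / 2) = 5

5


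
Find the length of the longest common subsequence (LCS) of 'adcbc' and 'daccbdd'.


DP table for LCS of 'adcbc' and 'daccbdd':
       d  a  c  c  b  d  d
    0  0  0  0  0  0  0  0
  a 0  0  1  1  1  1  1  1
  d 0  1  1  1  1  1  2  2
  c 0  1  1  2  2  2  2  2
  b 0  1  1  2  2  3  3  3
  c 0  1  1  2  3  3  3  3
LCS: 'acb'
LCS length = 3

3


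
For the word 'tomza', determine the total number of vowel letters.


Scanning each character of 'tomza':
  Position 1: 't' -> consonant (running count: 0)
  Position 2: 'o' -> vowel (running count: 1)
  Position 3: 'm' -> consonant (running count: 1)
  Position 4: 'z' -> consonant (running count: 1)
  Position 5: 'a' -> vowel (running count: 2)
Total vowels: 2

2


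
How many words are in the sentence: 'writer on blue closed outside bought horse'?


Counting words by splitting on spaces:
  Word 1: 'writer'
  Word 2: 'on'
  Word 3: 'blue'
  Word 4: 'closed'
  Word 5: 'outside'
  Word 6: 'bought'
  Word 7: 'horse'
Total words: 7

7


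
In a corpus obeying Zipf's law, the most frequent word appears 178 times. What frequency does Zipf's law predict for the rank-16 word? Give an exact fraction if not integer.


Zipf's law: freq(rank) = f1 / rank
f1 = 178, rank = 16
freq = 178 / 16
GCD(178, 16) = 2
Simplified: 89/8

89/8


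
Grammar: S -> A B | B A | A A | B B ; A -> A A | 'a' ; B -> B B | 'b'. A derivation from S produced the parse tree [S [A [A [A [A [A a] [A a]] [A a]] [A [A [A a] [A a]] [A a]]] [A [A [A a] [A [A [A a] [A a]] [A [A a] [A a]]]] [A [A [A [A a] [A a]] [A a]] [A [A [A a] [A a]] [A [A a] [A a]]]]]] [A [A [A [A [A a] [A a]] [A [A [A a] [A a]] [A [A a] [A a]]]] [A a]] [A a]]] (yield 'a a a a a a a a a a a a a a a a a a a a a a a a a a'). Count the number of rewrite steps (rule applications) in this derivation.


Every bracketed nonterminal node [X ...] in the tree is produced by exactly one rule application.
Reading the tree off as a leftmost derivation:
  Step 1: S  =>  A A   (applied S -> A A)
  Step 2: A A  =>  A A A   (applied A -> A A)
  Step 3: A A A  =>  A A A A   (applied A -> A A)
  Step 4: A A A A  =>  A A A A A   (applied A -> A A)
  Step 5: A A A A A  =>  A A A A A A   (applied A -> A A)
  Step 6: A A A A A A  =>  a A A A A A   (applied A -> a)
  Step 7: a A A A A A  =>  a a A A A A   (applied A -> a)
  Step 8: a a A A A A  =>  a a a A A A   (applied A -> a)
  Step 9: a a a A A A  =>  a a a A A A A   (applied A -> A A)
  Step 10: a a a A A A A  =>  a a a A A A A A   (applied A -> A A)
  Step 11: a a a A A A A A  =>  a a a a A A A A   (applied A -> a)
  Step 12: a a a a A A A A  =>  a a a a a A A A   (applied A -> a)
  Step 13: a a a a a A A A  =>  a a a a a a A A   (applied A -> a)
  Step 14: a a a a a a A A  =>  a a a a a a A A A   (applied A -> A A)
  Step 15: a a a a a a A A A  =>  a a a a a a A A A A   (applied A -> A A)
  Step 16: a a a a a a A A A A  =>  a a a a a a a A A A   (applied A -> a)
  Step 17: a a a a a a a A A A  =>  a a a a a a a A A A A   (applied A -> A A)
  Step 18: a a a a a a a A A A A  =>  a a a a a a a A A A A A   (applied A -> A A)
  Step 19: a a a a a a a A A A A A  =>  a a a a a a a a A A A A   (applied A -> a)
  Step 20: a a a a a a a a A A A A  =>  a a a a a a a a a A A A   (applied A -> a)
  Step 21: a a a a a a a a a A A A  =>  a a a a a a a a a A A A A   (applied A -> A A)
  Step 22: a a a a a a a a a A A A A  =>  a a a a a a a a a a A A A   (applied A -> a)
  Step 23: a a a a a a a a a a A A A  =>  a a a a a a a a a a a A A   (applied A -> a)
  Step 24: a a a a a a a a a a a A A  =>  a a a a a a a a a a a A A A   (applied A -> A A)
  Step 25: a a a a a a a a a a a A A A  =>  a a a a a a a a a a a A A A A   (applied A -> A A)
  Step 26: a a a a a a a a a a a A A A A  =>  a a a a a a a a a a a A A A A A   (applied A -> A A)
  Step 27: a a a a a a a a a a a A A A A A  =>  a a a a a a a a a a a a A A A A   (applied A -> a)
  Step 28: a a a a a a a a a a a a A A A A  =>  a a a a a a a a a a a a a A A A   (applied A -> a)
  Step 29: a a a a a a a a a a a a a A A A  =>  a a a a a a a a a a a a a a A A   (applied A -> a)
  Step 30: a a a a a a a a a a a a a a A A  =>  a a a a a a a a a a a a a a A A A   (applied A -> A A)
  Step 31: a a a a a a a a a a a a a a A A A  =>  a a a a a a a a a a a a a a A A A A   (applied A -> A A)
  Step 32: a a a a a a a a a a a a a a A A A A  =>  a a a a a a a a a a a a a a a A A A   (applied A -> a)
  Step 33: a a a a a a a a a a a a a a a A A A  =>  a a a a a a a a a a a a a a a a A A   (applied A -> a)
  Step 34: a a a a a a a a a a a a a a a a A A  =>  a a a a a a a a a a a a a a a a A A A   (applied A -> A A)
  Step 35: a a a a a a a a a a a a a a a a A A A  =>  a a a a a a a a a a a a a a a a a A A   (applied A -> a)
  Step 36: a a a a a a a a a a a a a a a a a A A  =>  a a a a a a a a a a a a a a a a a a A   (applied A -> a)
  Step 37: a a a a a a a a a a a a a a a a a a A  =>  a a a a a a a a a a a a a a a a a a A A   (applied A -> A A)
  Step 38: a a a a a a a a a a a a a a a a a a A A  =>  a a a a a a a a a a a a a a a a a a A A A   (applied A -> A A)
  Step 39: a a a a a a a a a a a a a a a a a a A A A  =>  a a a a a a a a a a a a a a a a a a A A A A   (applied A -> A A)
  Step 40: a a a a a a a a a a a a a a a a a a A A A A  =>  a a a a a a a a a a a a a a a a a a A A A A A   (applied A -> A A)
  Step 41: a a a a a a a a a a a a a a a a a a A A A A A  =>  a a a a a a a a a a a a a a a a a a a A A A A   (applied A -> a)
  Step 42: a a a a a a a a a a a a a a a a a a a A A A A  =>  a a a a a a a a a a a a a a a a a a a a A A A   (applied A -> a)
  Step 43: a a a a a a a a a a a a a a a a a a a a A A A  =>  a a a a a a a a a a a a a a a a a a a a A A A A   (applied A -> A A)
  Step 44: a a a a a a a a a a a a a a a a a a a a A A A A  =>  a a a a a a a a a a a a a a a a a a a a A A A A A   (applied A -> A A)
  Step 45: a a a a a a a a a a a a a a a a a a a a A A A A A  =>  a a a a a a a a a a a a a a a a a a a a a A A A A   (applied A -> a)
  Step 46: a a a a a a a a a a a a a a a a a a a a a A A A A  =>  a a a a a a a a a a a a a a a a a a a a a a A A A   (applied A -> a)
  Step 47: a a a a a a a a a a a a a a a a a a a a a a A A A  =>  a a a a a a a a a a a a a a a a a a a a a a A A A A   (applied A -> A A)
  Step 48: a a a a a a a a a a a a a a a a a a a a a a A A A A  =>  a a a a a a a a a a a a a a a a a a a a a a a A A A   (applied A -> a)
  Step 49: a a a a a a a a a a a a a a a a a a a a a a a A A A  =>  a a a a a a a a a a a a a a a a a a a a a a a a A A   (applied A -> a)
  Step 50: a a a a a a a a a a a a a a a a a a a a a a a a A A  =>  a a a a a a a a a a a a a a a a a a a a a a a a a A   (applied A -> a)
  Step 51: a a a a a a a a a a a a a a a a a a a a a a a a a A  =>  a a a a a a a a a a a a a a a a a a a a a a a a a a   (applied A -> a)
Final yield: a a a a a a a a a a a a a a a a a a a a a a a a a a
Total rewrite steps: 51

51


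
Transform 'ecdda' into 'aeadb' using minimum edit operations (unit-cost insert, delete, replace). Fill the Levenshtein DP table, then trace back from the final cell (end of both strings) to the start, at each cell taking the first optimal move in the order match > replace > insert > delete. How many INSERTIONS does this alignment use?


Edit distance = 4. Backtracking from cell (5, 5) with preference match > replace > insert > delete,
then listing the resulting alignment 'ecdda' -> 'aeadb' left to right:
  Step 1: replace e->a
  Step 2: replace c->e
  Step 3: replace d->a
  Step 4: keep 'd'
  Step 5: replace a->b
Total insertions: 0

0


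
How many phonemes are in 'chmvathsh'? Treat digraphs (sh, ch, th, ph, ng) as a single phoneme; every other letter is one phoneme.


Parsing 'chmvathsh' greedily, digraphs first:
  'ch' -> digraph (1 consonant phoneme) (phonemes so far: 1)
  'm' -> consonant phoneme (phonemes so far: 2)
  'v' -> consonant phoneme (phonemes so far: 3)
  'a' -> vowel phoneme (phonemes so far: 4)
  'th' -> digraph (1 consonant phoneme) (phonemes so far: 5)
  'sh' -> digraph (1 consonant phoneme) (phonemes so far: 6)
Total phonemes: 6

6


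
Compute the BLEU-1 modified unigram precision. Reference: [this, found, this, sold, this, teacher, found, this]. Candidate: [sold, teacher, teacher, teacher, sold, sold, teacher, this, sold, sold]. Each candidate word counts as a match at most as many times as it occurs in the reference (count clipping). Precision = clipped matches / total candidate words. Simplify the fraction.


Reference word counts: {'found': 2, 'sold': 1, 'teacher': 1, 'this': 4}
Checking each candidate word (with clipping):
  'sold' -> in reference (ref count 1, used 1/1) -> match (matches: 1)
  'teacher' -> in reference (ref count 1, used 1/1) -> match (matches: 2)
  'teacher' -> ref count 1 already used up (1/1) -> clipped, no match (matches: 2)
  'teacher' -> ref count 1 already used up (1/1) -> clipped, no match (matches: 2)
  'sold' -> ref count 1 already used up (1/1) -> clipped, no match (matches: 2)
  'sold' -> ref count 1 already used up (1/1) -> clipped, no match (matches: 2)
  'teacher' -> ref count 1 already used up (1/1) -> clipped, no match (matches: 2)
  'this' -> in reference (ref count 4, used 1/4) -> match (matches: 3)
  'sold' -> ref count 1 already used up (1/1) -> clipped, no match (matches: 3)
  'sold' -> ref count 1 already used up (1/1) -> clipped, no match (matches: 3)
Clipped matches: 3, Candidate length: 10
Precision = 3/10

3/10


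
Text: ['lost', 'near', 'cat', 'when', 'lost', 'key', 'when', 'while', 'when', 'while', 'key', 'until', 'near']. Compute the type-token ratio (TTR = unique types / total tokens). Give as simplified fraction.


Tokens: 13
Unique types: ('cat', 'key', 'lost', 'near', 'until', 'when', 'while') = 7
TTR = 7/13
Already in lowest terms.

7/13


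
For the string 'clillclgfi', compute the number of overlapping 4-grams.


String 'clillclgfi' has length L = 10.
Number of overlapping n-grams = L - n + 1
Substituting: 10 - 4 + 1 = 7

7


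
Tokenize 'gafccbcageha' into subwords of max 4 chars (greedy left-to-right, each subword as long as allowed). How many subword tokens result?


'gafccbcageha' has 12 characters.
Chunking with max size 4:
  Chunk 1: 'gafc' (positions 0-3)
  Chunk 2: 'cbca' (positions 4-7)
  Chunk 3: 'geha' (positions 8-11)
Total chunks: ceil(12 / 4) = 3

3


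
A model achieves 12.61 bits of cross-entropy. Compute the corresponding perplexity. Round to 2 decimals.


Perplexity formula: PP = 2^H
H = 12.61
PP = 2^12.61
Decompose: 2^12.61 = 2^12 * 2^0.61
2^12 = 4096, 2^0.61 ~ 1.5262592
PP ~ 4096 * 1.5262592 = 6251.5576832
Rounded to 2 decimals: 6251.56

6251.56
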